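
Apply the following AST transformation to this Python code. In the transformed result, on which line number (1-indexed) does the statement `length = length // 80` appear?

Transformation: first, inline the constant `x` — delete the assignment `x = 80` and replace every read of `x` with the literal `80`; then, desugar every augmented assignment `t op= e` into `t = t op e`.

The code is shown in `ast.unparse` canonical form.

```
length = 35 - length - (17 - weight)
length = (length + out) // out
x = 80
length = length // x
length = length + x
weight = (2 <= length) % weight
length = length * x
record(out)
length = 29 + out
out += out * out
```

Transformed code:
length = 35 - length - (17 - weight)
length = (length + out) // out
length = length // 80
length = length + 80
weight = (2 <= length) % weight
length = length * 80
record(out)
length = 29 + out
out = out + out * out

3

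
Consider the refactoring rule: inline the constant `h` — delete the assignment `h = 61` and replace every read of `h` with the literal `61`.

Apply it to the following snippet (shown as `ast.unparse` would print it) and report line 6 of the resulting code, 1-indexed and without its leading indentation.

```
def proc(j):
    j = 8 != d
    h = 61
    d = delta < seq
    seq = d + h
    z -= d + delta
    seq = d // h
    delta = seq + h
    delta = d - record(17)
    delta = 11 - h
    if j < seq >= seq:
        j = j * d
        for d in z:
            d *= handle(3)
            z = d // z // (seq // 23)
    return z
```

Transformed code:
def proc(j):
    j = 8 != d
    d = delta < seq
    seq = d + 61
    z -= d + delta
    seq = d // 61
    delta = seq + 61
    delta = d - record(17)
    delta = 11 - 61
    if j < seq >= seq:
        j = j * d
        for d in z:
            d *= handle(3)
            z = d // z // (seq // 23)
    return z

seq = d // 61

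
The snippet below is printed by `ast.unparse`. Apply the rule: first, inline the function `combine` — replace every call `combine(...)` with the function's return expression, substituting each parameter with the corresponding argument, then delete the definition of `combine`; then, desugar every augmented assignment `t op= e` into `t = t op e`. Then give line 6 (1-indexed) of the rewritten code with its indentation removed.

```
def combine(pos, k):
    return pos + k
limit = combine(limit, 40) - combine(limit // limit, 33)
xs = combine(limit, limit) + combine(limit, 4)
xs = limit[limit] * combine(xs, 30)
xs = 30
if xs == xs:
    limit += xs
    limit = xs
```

limit = limit + xs

Transformed code:
limit = limit + 40 - (limit // limit + 33)
xs = limit + limit + (limit + 4)
xs = limit[limit] * (xs + 30)
xs = 30
if xs == xs:
    limit = limit + xs
    limit = xs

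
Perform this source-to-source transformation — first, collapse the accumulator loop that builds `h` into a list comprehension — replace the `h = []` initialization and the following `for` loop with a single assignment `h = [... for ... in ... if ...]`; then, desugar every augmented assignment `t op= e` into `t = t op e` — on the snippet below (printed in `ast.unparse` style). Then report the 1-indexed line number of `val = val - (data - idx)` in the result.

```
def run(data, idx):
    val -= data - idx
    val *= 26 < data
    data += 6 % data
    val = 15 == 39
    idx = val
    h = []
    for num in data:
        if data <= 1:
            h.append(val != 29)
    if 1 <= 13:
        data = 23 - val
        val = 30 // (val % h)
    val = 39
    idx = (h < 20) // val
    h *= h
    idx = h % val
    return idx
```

Transformed code:
def run(data, idx):
    val = val - (data - idx)
    val = val * (26 < data)
    data = data + 6 % data
    val = 15 == 39
    idx = val
    h = [val != 29 for num in data if data <= 1]
    if 1 <= 13:
        data = 23 - val
        val = 30 // (val % h)
    val = 39
    idx = (h < 20) // val
    h = h * h
    idx = h % val
    return idx

2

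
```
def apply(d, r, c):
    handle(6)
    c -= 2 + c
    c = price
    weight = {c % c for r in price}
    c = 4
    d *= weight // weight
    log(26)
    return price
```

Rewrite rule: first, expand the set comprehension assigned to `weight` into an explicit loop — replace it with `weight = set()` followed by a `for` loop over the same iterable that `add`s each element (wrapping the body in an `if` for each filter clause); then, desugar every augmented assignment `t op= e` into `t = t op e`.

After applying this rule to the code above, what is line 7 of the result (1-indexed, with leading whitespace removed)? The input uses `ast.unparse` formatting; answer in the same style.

Transformed code:
def apply(d, r, c):
    handle(6)
    c = c - (2 + c)
    c = price
    weight = set()
    for r in price:
        weight.add(c % c)
    c = 4
    d = d * (weight // weight)
    log(26)
    return price

weight.add(c % c)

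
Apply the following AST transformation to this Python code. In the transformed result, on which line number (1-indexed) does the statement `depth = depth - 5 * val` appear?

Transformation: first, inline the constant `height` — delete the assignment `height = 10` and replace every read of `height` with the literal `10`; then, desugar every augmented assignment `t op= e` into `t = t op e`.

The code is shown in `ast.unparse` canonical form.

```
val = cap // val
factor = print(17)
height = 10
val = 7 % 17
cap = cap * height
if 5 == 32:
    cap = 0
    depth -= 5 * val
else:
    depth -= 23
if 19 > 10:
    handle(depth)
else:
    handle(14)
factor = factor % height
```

Transformed code:
val = cap // val
factor = print(17)
val = 7 % 17
cap = cap * 10
if 5 == 32:
    cap = 0
    depth = depth - 5 * val
else:
    depth = depth - 23
if 19 > 10:
    handle(depth)
else:
    handle(14)
factor = factor % 10

7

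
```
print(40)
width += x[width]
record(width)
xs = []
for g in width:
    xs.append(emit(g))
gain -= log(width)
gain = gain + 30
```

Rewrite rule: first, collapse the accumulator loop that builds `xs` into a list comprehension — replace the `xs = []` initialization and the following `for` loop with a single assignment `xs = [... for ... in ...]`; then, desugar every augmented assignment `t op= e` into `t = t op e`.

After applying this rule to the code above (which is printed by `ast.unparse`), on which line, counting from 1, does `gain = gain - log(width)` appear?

5

Transformed code:
print(40)
width = width + x[width]
record(width)
xs = [emit(g) for g in width]
gain = gain - log(width)
gain = gain + 30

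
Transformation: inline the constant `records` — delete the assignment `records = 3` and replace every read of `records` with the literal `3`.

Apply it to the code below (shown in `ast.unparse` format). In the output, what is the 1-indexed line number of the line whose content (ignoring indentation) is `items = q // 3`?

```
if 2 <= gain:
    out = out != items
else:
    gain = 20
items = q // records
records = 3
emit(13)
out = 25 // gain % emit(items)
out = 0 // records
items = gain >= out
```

5

Transformed code:
if 2 <= gain:
    out = out != items
else:
    gain = 20
items = q // 3
emit(13)
out = 25 // gain % emit(items)
out = 0 // 3
items = gain >= out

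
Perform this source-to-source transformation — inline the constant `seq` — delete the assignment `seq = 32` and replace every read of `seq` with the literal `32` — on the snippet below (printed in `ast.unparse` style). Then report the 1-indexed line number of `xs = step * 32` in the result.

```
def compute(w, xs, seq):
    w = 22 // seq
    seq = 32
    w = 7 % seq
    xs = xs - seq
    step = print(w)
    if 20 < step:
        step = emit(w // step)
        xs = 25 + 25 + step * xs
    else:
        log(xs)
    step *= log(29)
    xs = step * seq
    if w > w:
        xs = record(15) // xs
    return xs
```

Transformed code:
def compute(w, xs, seq):
    w = 22 // 32
    w = 7 % 32
    xs = xs - 32
    step = print(w)
    if 20 < step:
        step = emit(w // step)
        xs = 25 + 25 + step * xs
    else:
        log(xs)
    step *= log(29)
    xs = step * 32
    if w > w:
        xs = record(15) // xs
    return xs

12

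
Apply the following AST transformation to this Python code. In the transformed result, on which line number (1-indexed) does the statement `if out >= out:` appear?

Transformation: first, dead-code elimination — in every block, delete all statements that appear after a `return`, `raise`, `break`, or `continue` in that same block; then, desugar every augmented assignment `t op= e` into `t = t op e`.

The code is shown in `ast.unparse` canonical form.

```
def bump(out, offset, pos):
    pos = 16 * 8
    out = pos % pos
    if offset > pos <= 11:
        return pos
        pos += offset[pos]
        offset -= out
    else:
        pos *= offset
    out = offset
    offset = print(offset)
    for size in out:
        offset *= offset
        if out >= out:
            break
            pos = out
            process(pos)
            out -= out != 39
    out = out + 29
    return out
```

Transformed code:
def bump(out, offset, pos):
    pos = 16 * 8
    out = pos % pos
    if offset > pos <= 11:
        return pos
    else:
        pos = pos * offset
    out = offset
    offset = print(offset)
    for size in out:
        offset = offset * offset
        if out >= out:
            break
    out = out + 29
    return out

12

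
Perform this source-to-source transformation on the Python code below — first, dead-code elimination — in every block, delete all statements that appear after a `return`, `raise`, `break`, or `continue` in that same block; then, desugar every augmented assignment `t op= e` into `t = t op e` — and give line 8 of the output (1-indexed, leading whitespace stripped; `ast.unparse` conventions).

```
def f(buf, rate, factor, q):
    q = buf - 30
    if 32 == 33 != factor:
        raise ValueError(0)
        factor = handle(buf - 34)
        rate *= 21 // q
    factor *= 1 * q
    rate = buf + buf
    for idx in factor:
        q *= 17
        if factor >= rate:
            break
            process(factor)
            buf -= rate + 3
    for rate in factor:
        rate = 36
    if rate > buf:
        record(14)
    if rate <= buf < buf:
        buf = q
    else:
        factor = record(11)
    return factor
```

Transformed code:
def f(buf, rate, factor, q):
    q = buf - 30
    if 32 == 33 != factor:
        raise ValueError(0)
    factor = factor * (1 * q)
    rate = buf + buf
    for idx in factor:
        q = q * 17
        if factor >= rate:
            break
    for rate in factor:
        rate = 36
    if rate > buf:
        record(14)
    if rate <= buf < buf:
        buf = q
    else:
        factor = record(11)
    return factor

q = q * 17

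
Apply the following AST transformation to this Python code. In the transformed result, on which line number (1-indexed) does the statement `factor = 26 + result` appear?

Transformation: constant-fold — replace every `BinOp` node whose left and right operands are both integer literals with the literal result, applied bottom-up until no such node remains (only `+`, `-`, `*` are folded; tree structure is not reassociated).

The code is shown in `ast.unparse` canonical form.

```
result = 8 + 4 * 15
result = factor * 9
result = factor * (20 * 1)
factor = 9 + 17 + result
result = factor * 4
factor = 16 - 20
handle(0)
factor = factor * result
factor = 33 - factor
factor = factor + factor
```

4

Transformed code:
result = 68
result = factor * 9
result = factor * 20
factor = 26 + result
result = factor * 4
factor = -4
handle(0)
factor = factor * result
factor = 33 - factor
factor = factor + factor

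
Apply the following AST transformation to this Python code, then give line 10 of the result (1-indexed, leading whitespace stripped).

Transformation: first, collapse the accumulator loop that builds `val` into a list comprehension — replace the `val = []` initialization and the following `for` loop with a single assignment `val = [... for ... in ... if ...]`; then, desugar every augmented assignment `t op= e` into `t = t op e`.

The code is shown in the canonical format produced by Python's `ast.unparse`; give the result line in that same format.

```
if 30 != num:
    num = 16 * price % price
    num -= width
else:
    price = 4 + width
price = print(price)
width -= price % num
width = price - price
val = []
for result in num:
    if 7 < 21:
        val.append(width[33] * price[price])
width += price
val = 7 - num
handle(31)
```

Transformed code:
if 30 != num:
    num = 16 * price % price
    num = num - width
else:
    price = 4 + width
price = print(price)
width = width - price % num
width = price - price
val = [width[33] * price[price] for result in num if 7 < 21]
width = width + price
val = 7 - num
handle(31)

width = width + price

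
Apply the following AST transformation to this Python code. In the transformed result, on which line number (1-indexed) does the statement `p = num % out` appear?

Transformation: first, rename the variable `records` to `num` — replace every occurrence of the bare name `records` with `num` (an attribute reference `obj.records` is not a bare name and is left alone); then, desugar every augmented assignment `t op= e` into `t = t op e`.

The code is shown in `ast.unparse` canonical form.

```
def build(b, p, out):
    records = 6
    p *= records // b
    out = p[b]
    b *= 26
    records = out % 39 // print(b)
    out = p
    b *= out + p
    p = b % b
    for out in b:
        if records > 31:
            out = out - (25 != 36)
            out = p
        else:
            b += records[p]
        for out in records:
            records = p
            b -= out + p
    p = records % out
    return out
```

19

Transformed code:
def build(b, p, out):
    num = 6
    p = p * (num // b)
    out = p[b]
    b = b * 26
    num = out % 39 // print(b)
    out = p
    b = b * (out + p)
    p = b % b
    for out in b:
        if num > 31:
            out = out - (25 != 36)
            out = p
        else:
            b = b + num[p]
        for out in num:
            num = p
            b = b - (out + p)
    p = num % out
    return out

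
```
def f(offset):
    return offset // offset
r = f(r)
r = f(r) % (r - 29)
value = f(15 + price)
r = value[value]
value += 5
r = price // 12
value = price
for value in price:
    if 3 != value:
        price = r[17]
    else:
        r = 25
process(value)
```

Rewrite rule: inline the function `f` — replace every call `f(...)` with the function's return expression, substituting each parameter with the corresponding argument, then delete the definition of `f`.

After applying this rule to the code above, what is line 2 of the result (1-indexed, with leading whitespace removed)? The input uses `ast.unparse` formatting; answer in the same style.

Transformed code:
r = r // r
r = r // r % (r - 29)
value = (15 + price) // (15 + price)
r = value[value]
value += 5
r = price // 12
value = price
for value in price:
    if 3 != value:
        price = r[17]
    else:
        r = 25
process(value)

r = r // r % (r - 29)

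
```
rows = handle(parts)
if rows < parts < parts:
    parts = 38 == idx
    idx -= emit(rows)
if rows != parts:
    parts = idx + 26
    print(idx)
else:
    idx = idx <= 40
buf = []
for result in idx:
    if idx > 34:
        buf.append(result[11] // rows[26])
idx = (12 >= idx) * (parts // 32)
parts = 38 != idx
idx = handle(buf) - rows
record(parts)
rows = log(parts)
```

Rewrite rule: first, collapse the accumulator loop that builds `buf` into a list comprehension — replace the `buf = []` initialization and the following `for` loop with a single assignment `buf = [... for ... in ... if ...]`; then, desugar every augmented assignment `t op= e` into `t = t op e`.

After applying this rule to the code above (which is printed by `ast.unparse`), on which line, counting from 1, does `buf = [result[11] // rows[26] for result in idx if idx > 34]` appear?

Transformed code:
rows = handle(parts)
if rows < parts < parts:
    parts = 38 == idx
    idx = idx - emit(rows)
if rows != parts:
    parts = idx + 26
    print(idx)
else:
    idx = idx <= 40
buf = [result[11] // rows[26] for result in idx if idx > 34]
idx = (12 >= idx) * (parts // 32)
parts = 38 != idx
idx = handle(buf) - rows
record(parts)
rows = log(parts)

10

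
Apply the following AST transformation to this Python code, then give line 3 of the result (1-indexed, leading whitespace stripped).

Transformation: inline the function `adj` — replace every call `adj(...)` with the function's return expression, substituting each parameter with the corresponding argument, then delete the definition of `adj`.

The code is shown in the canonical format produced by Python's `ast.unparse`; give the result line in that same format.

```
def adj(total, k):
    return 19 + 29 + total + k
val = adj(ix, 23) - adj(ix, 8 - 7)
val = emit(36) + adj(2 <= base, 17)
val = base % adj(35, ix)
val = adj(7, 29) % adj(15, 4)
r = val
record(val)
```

Transformed code:
val = 19 + 29 + ix + 23 - (19 + 29 + ix + (8 - 7))
val = emit(36) + (19 + 29 + (2 <= base) + 17)
val = base % (19 + 29 + 35 + ix)
val = (19 + 29 + 7 + 29) % (19 + 29 + 15 + 4)
r = val
record(val)

val = base % (19 + 29 + 35 + ix)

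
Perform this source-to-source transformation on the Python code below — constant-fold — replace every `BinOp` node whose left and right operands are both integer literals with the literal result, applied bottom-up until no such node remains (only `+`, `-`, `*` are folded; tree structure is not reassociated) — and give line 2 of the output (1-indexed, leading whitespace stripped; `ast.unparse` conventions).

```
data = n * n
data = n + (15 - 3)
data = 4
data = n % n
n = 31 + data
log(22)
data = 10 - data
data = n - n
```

data = n + 12

Transformed code:
data = n * n
data = n + 12
data = 4
data = n % n
n = 31 + data
log(22)
data = 10 - data
data = n - n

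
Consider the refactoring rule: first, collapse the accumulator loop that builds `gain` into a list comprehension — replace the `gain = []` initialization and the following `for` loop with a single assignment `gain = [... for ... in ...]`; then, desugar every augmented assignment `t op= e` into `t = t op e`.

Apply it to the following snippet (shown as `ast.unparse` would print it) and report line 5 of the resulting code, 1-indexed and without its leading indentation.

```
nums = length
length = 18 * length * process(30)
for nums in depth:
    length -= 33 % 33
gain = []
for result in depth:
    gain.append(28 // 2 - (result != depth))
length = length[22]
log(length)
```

Transformed code:
nums = length
length = 18 * length * process(30)
for nums in depth:
    length = length - 33 % 33
gain = [28 // 2 - (result != depth) for result in depth]
length = length[22]
log(length)

gain = [28 // 2 - (result != depth) for result in depth]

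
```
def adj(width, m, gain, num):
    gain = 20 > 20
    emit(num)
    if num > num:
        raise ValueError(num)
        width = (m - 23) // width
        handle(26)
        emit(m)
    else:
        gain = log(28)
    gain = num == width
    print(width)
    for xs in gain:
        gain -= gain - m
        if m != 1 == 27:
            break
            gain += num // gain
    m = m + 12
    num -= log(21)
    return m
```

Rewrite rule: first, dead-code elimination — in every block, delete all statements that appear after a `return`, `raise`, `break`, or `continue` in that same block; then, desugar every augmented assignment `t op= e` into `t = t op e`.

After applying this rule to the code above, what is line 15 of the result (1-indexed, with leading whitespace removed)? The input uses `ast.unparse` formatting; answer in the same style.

Transformed code:
def adj(width, m, gain, num):
    gain = 20 > 20
    emit(num)
    if num > num:
        raise ValueError(num)
    else:
        gain = log(28)
    gain = num == width
    print(width)
    for xs in gain:
        gain = gain - (gain - m)
        if m != 1 == 27:
            break
    m = m + 12
    num = num - log(21)
    return m

num = num - log(21)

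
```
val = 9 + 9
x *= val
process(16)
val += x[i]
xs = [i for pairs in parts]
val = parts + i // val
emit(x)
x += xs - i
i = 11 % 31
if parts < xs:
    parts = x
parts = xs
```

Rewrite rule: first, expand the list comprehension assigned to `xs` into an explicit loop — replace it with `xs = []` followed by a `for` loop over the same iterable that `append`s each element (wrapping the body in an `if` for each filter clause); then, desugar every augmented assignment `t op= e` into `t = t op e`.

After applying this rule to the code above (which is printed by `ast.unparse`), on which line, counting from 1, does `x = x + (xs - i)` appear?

Transformed code:
val = 9 + 9
x = x * val
process(16)
val = val + x[i]
xs = []
for pairs in parts:
    xs.append(i)
val = parts + i // val
emit(x)
x = x + (xs - i)
i = 11 % 31
if parts < xs:
    parts = x
parts = xs

10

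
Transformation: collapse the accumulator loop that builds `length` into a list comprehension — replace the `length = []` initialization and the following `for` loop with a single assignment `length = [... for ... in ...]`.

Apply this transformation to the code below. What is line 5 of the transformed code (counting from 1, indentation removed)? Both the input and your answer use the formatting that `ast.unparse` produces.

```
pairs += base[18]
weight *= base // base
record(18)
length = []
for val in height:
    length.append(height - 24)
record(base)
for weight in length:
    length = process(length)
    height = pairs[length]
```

Transformed code:
pairs += base[18]
weight *= base // base
record(18)
length = [height - 24 for val in height]
record(base)
for weight in length:
    length = process(length)
    height = pairs[length]

record(base)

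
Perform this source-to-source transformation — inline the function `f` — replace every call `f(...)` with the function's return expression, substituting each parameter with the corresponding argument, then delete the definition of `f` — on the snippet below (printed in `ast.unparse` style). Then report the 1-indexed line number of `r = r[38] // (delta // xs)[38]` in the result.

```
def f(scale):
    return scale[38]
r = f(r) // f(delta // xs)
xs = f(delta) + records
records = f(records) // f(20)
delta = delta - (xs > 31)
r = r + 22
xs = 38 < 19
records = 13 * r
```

1

Transformed code:
r = r[38] // (delta // xs)[38]
xs = delta[38] + records
records = records[38] // 20[38]
delta = delta - (xs > 31)
r = r + 22
xs = 38 < 19
records = 13 * r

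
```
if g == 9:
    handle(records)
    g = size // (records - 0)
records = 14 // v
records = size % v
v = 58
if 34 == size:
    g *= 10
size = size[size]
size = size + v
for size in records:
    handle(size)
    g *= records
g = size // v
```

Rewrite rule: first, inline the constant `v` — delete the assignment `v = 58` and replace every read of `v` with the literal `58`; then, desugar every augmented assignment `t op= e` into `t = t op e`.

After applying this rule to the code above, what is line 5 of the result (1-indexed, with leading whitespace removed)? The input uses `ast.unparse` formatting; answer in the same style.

Transformed code:
if g == 9:
    handle(records)
    g = size // (records - 0)
records = 14 // 58
records = size % 58
if 34 == size:
    g = g * 10
size = size[size]
size = size + 58
for size in records:
    handle(size)
    g = g * records
g = size // 58

records = size % 58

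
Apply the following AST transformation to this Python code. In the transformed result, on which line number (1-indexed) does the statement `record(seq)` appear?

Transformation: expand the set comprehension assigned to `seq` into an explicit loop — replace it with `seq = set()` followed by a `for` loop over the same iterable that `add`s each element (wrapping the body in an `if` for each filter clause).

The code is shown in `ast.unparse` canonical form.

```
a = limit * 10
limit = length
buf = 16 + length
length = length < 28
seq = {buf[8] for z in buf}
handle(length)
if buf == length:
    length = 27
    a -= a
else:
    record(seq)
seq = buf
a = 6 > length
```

13

Transformed code:
a = limit * 10
limit = length
buf = 16 + length
length = length < 28
seq = set()
for z in buf:
    seq.add(buf[8])
handle(length)
if buf == length:
    length = 27
    a -= a
else:
    record(seq)
seq = buf
a = 6 > length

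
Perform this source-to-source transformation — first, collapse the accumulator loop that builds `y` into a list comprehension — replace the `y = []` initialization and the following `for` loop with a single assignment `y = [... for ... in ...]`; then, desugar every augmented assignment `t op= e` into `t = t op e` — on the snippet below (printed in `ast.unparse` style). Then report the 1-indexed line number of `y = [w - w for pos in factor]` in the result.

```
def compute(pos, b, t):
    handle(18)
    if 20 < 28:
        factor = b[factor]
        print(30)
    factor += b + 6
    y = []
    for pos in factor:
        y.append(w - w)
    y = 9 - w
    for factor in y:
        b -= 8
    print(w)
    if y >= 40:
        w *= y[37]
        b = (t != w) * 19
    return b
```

Transformed code:
def compute(pos, b, t):
    handle(18)
    if 20 < 28:
        factor = b[factor]
        print(30)
    factor = factor + (b + 6)
    y = [w - w for pos in factor]
    y = 9 - w
    for factor in y:
        b = b - 8
    print(w)
    if y >= 40:
        w = w * y[37]
        b = (t != w) * 19
    return b

7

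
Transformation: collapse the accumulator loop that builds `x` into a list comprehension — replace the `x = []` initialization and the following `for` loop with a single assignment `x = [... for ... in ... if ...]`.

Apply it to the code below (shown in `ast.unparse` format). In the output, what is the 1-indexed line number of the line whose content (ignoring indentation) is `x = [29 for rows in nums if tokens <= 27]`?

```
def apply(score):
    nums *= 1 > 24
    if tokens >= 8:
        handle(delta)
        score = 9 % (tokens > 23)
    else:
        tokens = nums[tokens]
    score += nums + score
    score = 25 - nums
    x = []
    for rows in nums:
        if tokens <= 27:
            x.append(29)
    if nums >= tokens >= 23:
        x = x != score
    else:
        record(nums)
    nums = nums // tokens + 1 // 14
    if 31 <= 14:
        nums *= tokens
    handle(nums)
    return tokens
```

Transformed code:
def apply(score):
    nums *= 1 > 24
    if tokens >= 8:
        handle(delta)
        score = 9 % (tokens > 23)
    else:
        tokens = nums[tokens]
    score += nums + score
    score = 25 - nums
    x = [29 for rows in nums if tokens <= 27]
    if nums >= tokens >= 23:
        x = x != score
    else:
        record(nums)
    nums = nums // tokens + 1 // 14
    if 31 <= 14:
        nums *= tokens
    handle(nums)
    return tokens

10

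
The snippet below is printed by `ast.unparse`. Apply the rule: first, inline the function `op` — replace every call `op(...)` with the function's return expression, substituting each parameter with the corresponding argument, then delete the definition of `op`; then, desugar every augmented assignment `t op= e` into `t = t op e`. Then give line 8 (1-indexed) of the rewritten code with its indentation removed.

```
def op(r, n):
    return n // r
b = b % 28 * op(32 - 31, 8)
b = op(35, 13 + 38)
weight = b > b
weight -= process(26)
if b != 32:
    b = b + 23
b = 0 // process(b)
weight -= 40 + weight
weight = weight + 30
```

weight = weight - (40 + weight)

Transformed code:
b = b % 28 * (8 // (32 - 31))
b = (13 + 38) // 35
weight = b > b
weight = weight - process(26)
if b != 32:
    b = b + 23
b = 0 // process(b)
weight = weight - (40 + weight)
weight = weight + 30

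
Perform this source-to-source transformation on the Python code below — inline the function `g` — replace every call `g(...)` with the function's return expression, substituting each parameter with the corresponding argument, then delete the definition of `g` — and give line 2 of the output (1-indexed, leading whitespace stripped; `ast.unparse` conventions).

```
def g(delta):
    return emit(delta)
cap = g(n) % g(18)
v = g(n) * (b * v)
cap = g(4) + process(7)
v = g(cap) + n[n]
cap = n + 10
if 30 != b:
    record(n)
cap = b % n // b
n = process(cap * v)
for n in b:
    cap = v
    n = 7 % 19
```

Transformed code:
cap = emit(n) % emit(18)
v = emit(n) * (b * v)
cap = emit(4) + process(7)
v = emit(cap) + n[n]
cap = n + 10
if 30 != b:
    record(n)
cap = b % n // b
n = process(cap * v)
for n in b:
    cap = v
    n = 7 % 19

v = emit(n) * (b * v)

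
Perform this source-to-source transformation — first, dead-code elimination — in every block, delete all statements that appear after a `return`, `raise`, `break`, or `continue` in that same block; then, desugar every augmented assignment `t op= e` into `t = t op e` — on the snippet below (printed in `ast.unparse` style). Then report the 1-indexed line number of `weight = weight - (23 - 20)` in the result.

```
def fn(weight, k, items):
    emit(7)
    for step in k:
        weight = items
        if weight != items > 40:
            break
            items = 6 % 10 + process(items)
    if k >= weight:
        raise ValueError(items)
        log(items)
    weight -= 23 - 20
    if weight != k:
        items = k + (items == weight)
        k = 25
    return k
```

9

Transformed code:
def fn(weight, k, items):
    emit(7)
    for step in k:
        weight = items
        if weight != items > 40:
            break
    if k >= weight:
        raise ValueError(items)
    weight = weight - (23 - 20)
    if weight != k:
        items = k + (items == weight)
        k = 25
    return k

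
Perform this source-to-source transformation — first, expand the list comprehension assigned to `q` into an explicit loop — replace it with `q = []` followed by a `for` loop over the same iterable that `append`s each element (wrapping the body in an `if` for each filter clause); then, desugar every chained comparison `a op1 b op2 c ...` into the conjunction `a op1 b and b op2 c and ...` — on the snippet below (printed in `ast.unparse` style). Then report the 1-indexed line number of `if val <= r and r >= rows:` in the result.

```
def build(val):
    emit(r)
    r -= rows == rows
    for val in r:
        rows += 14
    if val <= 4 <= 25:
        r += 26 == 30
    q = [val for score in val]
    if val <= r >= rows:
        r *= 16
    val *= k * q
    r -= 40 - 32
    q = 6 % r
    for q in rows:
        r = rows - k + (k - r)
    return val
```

11

Transformed code:
def build(val):
    emit(r)
    r -= rows == rows
    for val in r:
        rows += 14
    if val <= 4 and 4 <= 25:
        r += 26 == 30
    q = []
    for score in val:
        q.append(val)
    if val <= r and r >= rows:
        r *= 16
    val *= k * q
    r -= 40 - 32
    q = 6 % r
    for q in rows:
        r = rows - k + (k - r)
    return val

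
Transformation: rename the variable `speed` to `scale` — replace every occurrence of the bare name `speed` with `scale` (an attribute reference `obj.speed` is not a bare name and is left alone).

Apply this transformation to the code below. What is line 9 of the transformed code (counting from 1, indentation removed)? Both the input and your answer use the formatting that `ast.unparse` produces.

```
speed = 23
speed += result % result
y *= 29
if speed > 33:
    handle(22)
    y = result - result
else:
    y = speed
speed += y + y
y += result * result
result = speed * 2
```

Transformed code:
scale = 23
scale += result % result
y *= 29
if scale > 33:
    handle(22)
    y = result - result
else:
    y = scale
scale += y + y
y += result * result
result = scale * 2

scale += y + y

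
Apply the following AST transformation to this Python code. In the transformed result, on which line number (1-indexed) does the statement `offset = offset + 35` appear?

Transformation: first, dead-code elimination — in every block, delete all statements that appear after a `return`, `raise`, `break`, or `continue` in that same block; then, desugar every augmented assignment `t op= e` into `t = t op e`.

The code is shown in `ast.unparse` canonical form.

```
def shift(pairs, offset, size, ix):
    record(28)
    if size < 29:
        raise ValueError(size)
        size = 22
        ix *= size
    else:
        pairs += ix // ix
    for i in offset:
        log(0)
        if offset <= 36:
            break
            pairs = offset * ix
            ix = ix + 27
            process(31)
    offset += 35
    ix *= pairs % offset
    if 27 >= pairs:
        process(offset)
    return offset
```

11

Transformed code:
def shift(pairs, offset, size, ix):
    record(28)
    if size < 29:
        raise ValueError(size)
    else:
        pairs = pairs + ix // ix
    for i in offset:
        log(0)
        if offset <= 36:
            break
    offset = offset + 35
    ix = ix * (pairs % offset)
    if 27 >= pairs:
        process(offset)
    return offset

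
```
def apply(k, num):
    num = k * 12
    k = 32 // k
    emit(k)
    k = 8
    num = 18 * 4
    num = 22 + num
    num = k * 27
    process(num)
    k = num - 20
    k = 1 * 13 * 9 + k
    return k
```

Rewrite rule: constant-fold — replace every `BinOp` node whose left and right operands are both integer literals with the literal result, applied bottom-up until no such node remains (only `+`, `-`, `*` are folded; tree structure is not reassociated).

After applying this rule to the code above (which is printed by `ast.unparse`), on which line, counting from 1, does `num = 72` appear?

Transformed code:
def apply(k, num):
    num = k * 12
    k = 32 // k
    emit(k)
    k = 8
    num = 72
    num = 22 + num
    num = k * 27
    process(num)
    k = num - 20
    k = 117 + k
    return k

6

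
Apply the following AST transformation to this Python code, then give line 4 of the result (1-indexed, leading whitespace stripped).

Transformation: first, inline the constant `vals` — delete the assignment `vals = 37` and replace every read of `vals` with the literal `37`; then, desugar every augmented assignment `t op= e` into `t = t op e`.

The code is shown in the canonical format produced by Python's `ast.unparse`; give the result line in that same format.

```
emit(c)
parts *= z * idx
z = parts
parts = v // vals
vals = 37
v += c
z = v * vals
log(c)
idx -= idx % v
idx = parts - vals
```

Transformed code:
emit(c)
parts = parts * (z * idx)
z = parts
parts = v // 37
v = v + c
z = v * 37
log(c)
idx = idx - idx % v
idx = parts - 37

parts = v // 37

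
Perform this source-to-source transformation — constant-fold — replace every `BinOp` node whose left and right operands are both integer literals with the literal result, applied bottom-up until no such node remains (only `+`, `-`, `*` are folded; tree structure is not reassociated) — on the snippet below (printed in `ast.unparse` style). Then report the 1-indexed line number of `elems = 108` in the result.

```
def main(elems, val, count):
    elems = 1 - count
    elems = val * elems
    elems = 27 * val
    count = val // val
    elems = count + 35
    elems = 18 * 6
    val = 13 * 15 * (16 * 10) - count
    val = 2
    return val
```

Transformed code:
def main(elems, val, count):
    elems = 1 - count
    elems = val * elems
    elems = 27 * val
    count = val // val
    elems = count + 35
    elems = 108
    val = 31200 - count
    val = 2
    return val

7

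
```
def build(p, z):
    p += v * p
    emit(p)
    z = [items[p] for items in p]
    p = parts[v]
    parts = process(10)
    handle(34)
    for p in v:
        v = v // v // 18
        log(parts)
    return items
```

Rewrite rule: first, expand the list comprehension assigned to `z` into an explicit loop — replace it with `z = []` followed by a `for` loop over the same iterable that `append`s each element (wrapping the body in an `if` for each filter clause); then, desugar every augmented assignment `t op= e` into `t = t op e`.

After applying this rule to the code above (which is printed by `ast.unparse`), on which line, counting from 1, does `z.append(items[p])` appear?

6

Transformed code:
def build(p, z):
    p = p + v * p
    emit(p)
    z = []
    for items in p:
        z.append(items[p])
    p = parts[v]
    parts = process(10)
    handle(34)
    for p in v:
        v = v // v // 18
        log(parts)
    return items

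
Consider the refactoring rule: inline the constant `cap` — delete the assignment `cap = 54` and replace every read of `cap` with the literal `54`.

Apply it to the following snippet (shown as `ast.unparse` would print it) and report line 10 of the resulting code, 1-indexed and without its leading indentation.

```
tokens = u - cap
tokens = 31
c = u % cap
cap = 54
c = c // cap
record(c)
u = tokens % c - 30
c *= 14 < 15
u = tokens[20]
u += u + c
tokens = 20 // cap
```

Transformed code:
tokens = u - 54
tokens = 31
c = u % 54
c = c // 54
record(c)
u = tokens % c - 30
c *= 14 < 15
u = tokens[20]
u += u + c
tokens = 20 // 54

tokens = 20 // 54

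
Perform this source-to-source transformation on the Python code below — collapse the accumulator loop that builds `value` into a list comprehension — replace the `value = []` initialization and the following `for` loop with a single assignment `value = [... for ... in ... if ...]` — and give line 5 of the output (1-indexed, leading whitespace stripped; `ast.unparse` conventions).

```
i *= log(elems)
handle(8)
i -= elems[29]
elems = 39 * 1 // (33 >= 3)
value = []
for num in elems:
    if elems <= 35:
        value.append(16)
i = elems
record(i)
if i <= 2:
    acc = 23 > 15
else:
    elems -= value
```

Transformed code:
i *= log(elems)
handle(8)
i -= elems[29]
elems = 39 * 1 // (33 >= 3)
value = [16 for num in elems if elems <= 35]
i = elems
record(i)
if i <= 2:
    acc = 23 > 15
else:
    elems -= value

value = [16 for num in elems if elems <= 35]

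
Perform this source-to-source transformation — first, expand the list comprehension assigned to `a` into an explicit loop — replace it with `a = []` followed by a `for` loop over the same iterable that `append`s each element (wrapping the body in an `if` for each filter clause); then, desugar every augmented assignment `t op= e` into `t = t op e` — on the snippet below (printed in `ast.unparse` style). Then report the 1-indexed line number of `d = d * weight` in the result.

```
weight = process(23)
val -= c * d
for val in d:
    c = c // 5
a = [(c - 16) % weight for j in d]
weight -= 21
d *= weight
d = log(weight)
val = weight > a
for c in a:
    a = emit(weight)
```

Transformed code:
weight = process(23)
val = val - c * d
for val in d:
    c = c // 5
a = []
for j in d:
    a.append((c - 16) % weight)
weight = weight - 21
d = d * weight
d = log(weight)
val = weight > a
for c in a:
    a = emit(weight)

9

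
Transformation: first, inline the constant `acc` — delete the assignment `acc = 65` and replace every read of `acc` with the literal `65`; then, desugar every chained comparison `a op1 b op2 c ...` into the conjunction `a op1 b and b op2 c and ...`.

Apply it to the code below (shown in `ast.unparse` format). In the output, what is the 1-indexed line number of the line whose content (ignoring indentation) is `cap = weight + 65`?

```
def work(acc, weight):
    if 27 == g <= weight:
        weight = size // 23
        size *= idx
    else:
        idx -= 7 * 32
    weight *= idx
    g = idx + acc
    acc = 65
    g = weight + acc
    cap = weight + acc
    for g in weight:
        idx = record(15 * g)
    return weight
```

10

Transformed code:
def work(acc, weight):
    if 27 == g and g <= weight:
        weight = size // 23
        size *= idx
    else:
        idx -= 7 * 32
    weight *= idx
    g = idx + 65
    g = weight + 65
    cap = weight + 65
    for g in weight:
        idx = record(15 * g)
    return weight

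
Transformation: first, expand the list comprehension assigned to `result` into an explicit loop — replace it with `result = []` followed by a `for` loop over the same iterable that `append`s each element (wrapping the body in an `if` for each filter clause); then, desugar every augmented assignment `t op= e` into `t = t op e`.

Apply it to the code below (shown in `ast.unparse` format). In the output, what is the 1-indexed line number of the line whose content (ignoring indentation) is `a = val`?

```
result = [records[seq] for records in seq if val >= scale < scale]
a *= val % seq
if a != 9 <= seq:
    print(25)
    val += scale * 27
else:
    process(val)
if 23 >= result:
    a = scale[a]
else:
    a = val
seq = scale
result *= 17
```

Transformed code:
result = []
for records in seq:
    if val >= scale < scale:
        result.append(records[seq])
a = a * (val % seq)
if a != 9 <= seq:
    print(25)
    val = val + scale * 27
else:
    process(val)
if 23 >= result:
    a = scale[a]
else:
    a = val
seq = scale
result = result * 17

14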